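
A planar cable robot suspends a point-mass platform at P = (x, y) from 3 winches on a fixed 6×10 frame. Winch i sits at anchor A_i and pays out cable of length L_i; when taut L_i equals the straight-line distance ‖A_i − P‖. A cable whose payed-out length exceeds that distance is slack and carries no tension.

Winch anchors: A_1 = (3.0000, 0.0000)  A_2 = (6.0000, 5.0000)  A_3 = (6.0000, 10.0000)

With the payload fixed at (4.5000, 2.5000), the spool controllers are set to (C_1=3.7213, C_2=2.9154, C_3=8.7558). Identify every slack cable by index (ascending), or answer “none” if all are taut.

cable 1: √((-1.5000)²+(-2.5000)²)=2.9155, C_1=3.7213: slack
cable 2: √((1.5000)²+(2.5000)²)=2.9155, C_2=2.9154: taut
cable 3: √((1.5000)²+(7.5000)²)=7.6485, C_3=8.7558: slack

1, 3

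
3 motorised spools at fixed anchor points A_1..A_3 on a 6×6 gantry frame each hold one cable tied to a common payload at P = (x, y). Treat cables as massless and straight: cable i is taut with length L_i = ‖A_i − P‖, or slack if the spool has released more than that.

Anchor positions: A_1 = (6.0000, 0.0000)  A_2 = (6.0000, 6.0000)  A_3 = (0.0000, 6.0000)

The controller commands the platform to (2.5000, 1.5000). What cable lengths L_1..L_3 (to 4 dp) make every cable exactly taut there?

cable 1: Δx=3.5000, Δy=-1.5000; L_1 = √(Δx²+Δy²) = 3.8079
cable 2: Δx=3.5000, Δy=4.5000; L_2 = √(Δx²+Δy²) = 5.7009
cable 3: Δx=-2.5000, Δy=4.5000; L_3 = √(Δx²+Δy²) = 5.1478

(3.8079, 5.7009, 5.1478)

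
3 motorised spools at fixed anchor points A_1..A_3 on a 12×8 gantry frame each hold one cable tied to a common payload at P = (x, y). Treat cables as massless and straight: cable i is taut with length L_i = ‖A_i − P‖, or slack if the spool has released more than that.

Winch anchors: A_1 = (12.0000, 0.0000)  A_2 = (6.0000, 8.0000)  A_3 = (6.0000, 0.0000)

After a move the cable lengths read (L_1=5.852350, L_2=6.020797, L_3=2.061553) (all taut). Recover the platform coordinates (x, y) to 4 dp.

each cable: (A_i−P)·(A_i−P) = L_i²; let c_i = ‖A_i‖²−L_i²
c_1 = 144.0000+0.0000−34.2500 = 109.7500
row 1: 12.0000x − 16.0000y = 46.0000  (c_2=63.7500)
row 2: 12.0000x + 0.0000y = 78.0000  (c_3=31.7500)
Cramer on rows 1–2 → x = 6.5000, y = 2.0000

(6.5000, 2.0000)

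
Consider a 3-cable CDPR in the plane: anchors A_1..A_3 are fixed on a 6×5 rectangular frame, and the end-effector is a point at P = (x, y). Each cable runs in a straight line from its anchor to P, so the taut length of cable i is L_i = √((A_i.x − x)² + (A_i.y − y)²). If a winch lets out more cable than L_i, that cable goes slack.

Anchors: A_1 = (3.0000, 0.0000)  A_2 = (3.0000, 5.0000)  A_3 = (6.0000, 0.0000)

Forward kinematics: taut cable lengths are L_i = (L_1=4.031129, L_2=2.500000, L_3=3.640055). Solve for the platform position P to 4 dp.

each cable: (A_i−P)·(A_i−P) = L_i²; let k_i = ‖A_i‖²−L_i²
k_1 = 9.0000+0.0000−16.2500 = -7.2500
row 1: 0.0000x − 10.0000y = -35.0000  (k_2=27.7500)
row 2: -6.0000x + 0.0000y = -30.0000  (k_3=22.7500)
Cramer on rows 1–2 → x = 5.0000, y = 3.5000

(5.0000, 3.5000)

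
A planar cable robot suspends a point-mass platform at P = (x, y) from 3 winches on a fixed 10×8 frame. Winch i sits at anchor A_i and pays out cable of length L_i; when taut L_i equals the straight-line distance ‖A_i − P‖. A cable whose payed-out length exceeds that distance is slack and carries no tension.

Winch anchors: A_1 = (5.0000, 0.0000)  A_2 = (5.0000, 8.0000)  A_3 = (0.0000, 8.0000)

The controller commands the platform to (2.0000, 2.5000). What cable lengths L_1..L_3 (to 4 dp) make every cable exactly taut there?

cable 1: Δx=3.0000, Δy=-2.5000; L_1 = √(Δx²+Δy²) = 3.9051
cable 2: Δx=3.0000, Δy=5.5000; L_2 = √(Δx²+Δy²) = 6.2650
cable 3: Δx=-2.0000, Δy=5.5000; L_3 = √(Δx²+Δy²) = 5.8523

(3.9051, 6.2650, 5.8523)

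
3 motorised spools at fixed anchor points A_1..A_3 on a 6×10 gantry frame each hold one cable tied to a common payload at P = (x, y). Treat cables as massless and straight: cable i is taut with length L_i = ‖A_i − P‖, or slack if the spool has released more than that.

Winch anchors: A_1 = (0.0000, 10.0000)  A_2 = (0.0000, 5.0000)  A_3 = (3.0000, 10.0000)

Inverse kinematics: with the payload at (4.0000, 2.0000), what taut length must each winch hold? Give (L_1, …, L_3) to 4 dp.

(8.9443, 5.0000, 8.0623)

cable 1: Δx=-4.0000, Δy=8.0000; L_1 = √(Δx²+Δy²) = 8.9443
cable 2: Δx=-4.0000, Δy=3.0000; L_2 = √(Δx²+Δy²) = 5.0000
cable 3: Δx=-1.0000, Δy=8.0000; L_3 = √(Δx²+Δy²) = 8.0623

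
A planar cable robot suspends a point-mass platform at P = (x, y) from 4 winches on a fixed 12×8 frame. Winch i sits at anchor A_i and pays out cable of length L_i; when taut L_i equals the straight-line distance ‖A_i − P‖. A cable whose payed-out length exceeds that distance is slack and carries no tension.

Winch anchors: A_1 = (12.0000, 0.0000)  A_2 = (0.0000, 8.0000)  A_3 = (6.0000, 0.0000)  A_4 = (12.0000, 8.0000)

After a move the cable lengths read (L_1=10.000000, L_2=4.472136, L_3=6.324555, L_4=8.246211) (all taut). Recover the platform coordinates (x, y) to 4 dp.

each cable: (A_i−P)·(A_i−P) = L_i²; let k_i = ‖A_i‖²−L_i²
k_1 = 144.0000+0.0000−100.0000 = 44.0000
row 1: 24.0000x − 16.0000y = 0.0000  (k_2=44.0000)
row 2: 12.0000x + 0.0000y = 48.0000  (k_3=-4.0000)
row 3: 0.0000x − 16.0000y = -96.0000  (k_4=140.0000)
Cramer on rows 1–2 → x = 4.0000, y = 6.0000
check cable 4: ‖A_4−P‖² = 68.0000 ≈ L_4² = 68.0000 ✓

(4.0000, 6.0000)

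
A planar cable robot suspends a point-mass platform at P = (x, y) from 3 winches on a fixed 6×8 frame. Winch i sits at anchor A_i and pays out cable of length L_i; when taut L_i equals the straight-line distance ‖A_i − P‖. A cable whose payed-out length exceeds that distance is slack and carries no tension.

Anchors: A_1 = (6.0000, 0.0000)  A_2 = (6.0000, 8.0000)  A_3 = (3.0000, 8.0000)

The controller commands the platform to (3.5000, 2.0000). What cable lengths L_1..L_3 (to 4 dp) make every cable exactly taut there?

(3.2016, 6.5000, 6.0208)

cable 1: Δx=2.5000, Δy=-2.0000; L_1 = √(Δx²+Δy²) = 3.2016
cable 2: Δx=2.5000, Δy=6.0000; L_2 = √(Δx²+Δy²) = 6.5000
cable 3: Δx=-0.5000, Δy=6.0000; L_3 = √(Δx²+Δy²) = 6.0208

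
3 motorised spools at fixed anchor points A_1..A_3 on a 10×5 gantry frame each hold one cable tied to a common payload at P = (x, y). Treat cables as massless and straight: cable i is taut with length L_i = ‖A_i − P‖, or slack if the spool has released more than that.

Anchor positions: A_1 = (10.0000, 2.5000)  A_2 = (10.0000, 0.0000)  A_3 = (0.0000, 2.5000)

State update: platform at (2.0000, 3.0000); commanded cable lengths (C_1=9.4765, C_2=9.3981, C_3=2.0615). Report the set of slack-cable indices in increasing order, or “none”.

1, 2

i=1: geometric 8.0156 vs commanded 9.4765 ⇒ slack
i=2: geometric 8.5440 vs commanded 9.3981 ⇒ slack
i=3: geometric 2.0616 vs commanded 2.0615 ⇒ taut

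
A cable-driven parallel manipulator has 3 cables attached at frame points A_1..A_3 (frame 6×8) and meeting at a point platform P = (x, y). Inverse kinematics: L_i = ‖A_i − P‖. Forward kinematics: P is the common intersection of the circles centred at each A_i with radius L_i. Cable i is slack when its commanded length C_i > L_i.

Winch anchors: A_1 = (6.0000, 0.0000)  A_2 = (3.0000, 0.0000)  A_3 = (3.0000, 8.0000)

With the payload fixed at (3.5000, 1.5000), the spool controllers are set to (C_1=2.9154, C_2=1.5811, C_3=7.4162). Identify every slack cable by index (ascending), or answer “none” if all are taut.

cable 1: L_1 = ‖A_1−P‖ = 2.9155;  C_1 = 2.9154 → taut
cable 2: L_2 = ‖A_2−P‖ = 1.5811;  C_2 = 1.5811 → taut
cable 3: L_3 = ‖A_3−P‖ = 6.5192;  C_3 = 7.4162 → slack

3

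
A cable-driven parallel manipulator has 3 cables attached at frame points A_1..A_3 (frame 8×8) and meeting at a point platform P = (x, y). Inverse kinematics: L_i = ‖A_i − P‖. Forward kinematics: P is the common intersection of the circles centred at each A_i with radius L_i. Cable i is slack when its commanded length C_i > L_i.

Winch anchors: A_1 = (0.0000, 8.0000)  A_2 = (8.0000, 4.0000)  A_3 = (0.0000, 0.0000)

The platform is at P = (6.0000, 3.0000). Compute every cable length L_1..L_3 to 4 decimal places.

(7.8102, 2.2361, 6.7082)

L_1: Δ = A_1−P = (-6.0000, 5.0000) → ‖Δ‖ = √61.0000 = 7.8102
L_2: Δ = A_2−P = (2.0000, 1.0000) → ‖Δ‖ = √5.0000 = 2.2361
L_3: Δ = A_3−P = (-6.0000, -3.0000) → ‖Δ‖ = √45.0000 = 6.7082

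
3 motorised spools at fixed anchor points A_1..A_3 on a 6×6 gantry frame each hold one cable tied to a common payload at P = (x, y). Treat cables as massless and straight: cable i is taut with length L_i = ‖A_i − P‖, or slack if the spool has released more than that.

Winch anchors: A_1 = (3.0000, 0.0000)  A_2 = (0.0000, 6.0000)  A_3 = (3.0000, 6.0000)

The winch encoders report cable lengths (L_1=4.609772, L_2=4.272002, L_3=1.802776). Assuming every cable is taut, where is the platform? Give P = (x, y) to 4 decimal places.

each cable: (A_i−P)·(A_i−P) = L_i²; let q_i = ‖A_i‖²−L_i²
q_1 = 9.0000+0.0000−21.2500 = -12.2500
row 1: 6.0000x − 12.0000y = -30.0000  (q_2=17.7500)
row 2: 0.0000x − 12.0000y = -54.0000  (q_3=41.7500)
Cramer on rows 1–2 → x = 4.0000, y = 4.5000

(4.0000, 4.5000)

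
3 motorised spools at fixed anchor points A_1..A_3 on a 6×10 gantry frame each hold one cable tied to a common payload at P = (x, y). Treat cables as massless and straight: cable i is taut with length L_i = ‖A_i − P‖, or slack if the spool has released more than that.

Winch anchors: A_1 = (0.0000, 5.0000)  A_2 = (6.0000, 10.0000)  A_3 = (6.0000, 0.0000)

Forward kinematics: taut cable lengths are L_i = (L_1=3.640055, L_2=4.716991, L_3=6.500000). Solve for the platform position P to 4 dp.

(3.5000, 6.0000)

each cable: (A_i−P)·(A_i−P) = L_i²; let q_i = ‖A_i‖²−L_i²
q_1 = 0.0000+25.0000−13.2500 = 11.7500
row 1: -12.0000x − 10.0000y = -102.0000  (q_2=113.7500)
row 2: -12.0000x + 10.0000y = 18.0000  (q_3=-6.2500)
Cramer on rows 1–2 → x = 3.5000, y = 6.0000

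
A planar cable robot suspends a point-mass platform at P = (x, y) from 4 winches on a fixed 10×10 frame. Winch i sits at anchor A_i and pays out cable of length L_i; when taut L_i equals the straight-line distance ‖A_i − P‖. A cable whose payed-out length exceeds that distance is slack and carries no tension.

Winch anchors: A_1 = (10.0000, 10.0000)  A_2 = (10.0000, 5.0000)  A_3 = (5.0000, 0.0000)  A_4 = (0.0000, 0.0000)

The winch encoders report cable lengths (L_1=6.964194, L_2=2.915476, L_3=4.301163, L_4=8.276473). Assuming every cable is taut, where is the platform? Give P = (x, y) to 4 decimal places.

each cable: (A_i−P)·(A_i−P) = L_i²; let c_i = ‖A_i‖²−L_i²
c_1 = 100.0000+100.0000−48.5000 = 151.5000
row 1: 0.0000x + 10.0000y = 35.0000  (c_2=116.5000)
row 2: 10.0000x + 20.0000y = 145.0000  (c_3=6.5000)
row 3: 20.0000x + 20.0000y = 220.0000  (c_4=-68.5000)
Cramer on rows 1–2 → x = 7.5000, y = 3.5000
check cable 4: ‖A_4−P‖² = 68.5000 ≈ L_4² = 68.5000 ✓

(7.5000, 3.5000)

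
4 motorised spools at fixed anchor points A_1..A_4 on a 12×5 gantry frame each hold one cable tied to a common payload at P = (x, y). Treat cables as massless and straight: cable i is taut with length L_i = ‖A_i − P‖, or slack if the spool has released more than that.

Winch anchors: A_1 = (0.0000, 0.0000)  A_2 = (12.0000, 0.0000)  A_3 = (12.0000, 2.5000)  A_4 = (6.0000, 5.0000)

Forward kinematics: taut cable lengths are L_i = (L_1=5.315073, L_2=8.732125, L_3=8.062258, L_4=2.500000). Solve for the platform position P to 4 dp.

(4.0000, 3.5000)

circle eqns → linear via eq_j − eq_1; set k_j = A_j·A_j − L_j²
k_1 = 0.0000+0.0000−28.2500 = -28.2500
-24.0000·x + 0.0000·y = k_1−k_2 = -96.0000
-24.0000·x − 5.0000·y = k_1−k_3 = -113.5000
-12.0000·x − 10.0000·y = k_1−k_4 = -83.0000
solve first two rows → x=4.0000, y=3.5000
check cable 4: ‖A_4−P‖² = 6.2500 ≈ L_4² = 6.2500 ✓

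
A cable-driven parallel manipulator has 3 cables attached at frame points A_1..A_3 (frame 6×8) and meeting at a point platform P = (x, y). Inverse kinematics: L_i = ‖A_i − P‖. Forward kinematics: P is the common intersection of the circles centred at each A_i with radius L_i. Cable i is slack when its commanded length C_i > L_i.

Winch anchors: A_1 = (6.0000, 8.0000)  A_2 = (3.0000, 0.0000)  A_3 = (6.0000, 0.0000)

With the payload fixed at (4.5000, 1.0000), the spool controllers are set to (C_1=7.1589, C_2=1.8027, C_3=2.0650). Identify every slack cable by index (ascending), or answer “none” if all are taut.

3

i=1: geometric 7.1589 vs commanded 7.1589 ⇒ taut
i=2: geometric 1.8028 vs commanded 1.8027 ⇒ taut
i=3: geometric 1.8028 vs commanded 2.0650 ⇒ slack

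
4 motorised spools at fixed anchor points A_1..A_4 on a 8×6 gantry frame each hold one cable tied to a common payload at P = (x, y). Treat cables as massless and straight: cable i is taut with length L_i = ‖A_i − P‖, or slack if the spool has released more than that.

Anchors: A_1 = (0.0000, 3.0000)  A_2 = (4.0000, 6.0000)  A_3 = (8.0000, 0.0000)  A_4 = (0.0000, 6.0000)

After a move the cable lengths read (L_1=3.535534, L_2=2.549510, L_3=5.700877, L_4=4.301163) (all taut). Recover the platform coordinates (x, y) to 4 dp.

(3.5000, 3.5000)

each cable: (A_i−P)·(A_i−P) = L_i²; let c_i = ‖A_i‖²−L_i²
c_1 = 0.0000+9.0000−12.5000 = -3.5000
row 1: -8.0000x − 6.0000y = -49.0000  (c_2=45.5000)
row 2: -16.0000x + 6.0000y = -35.0000  (c_3=31.5000)
row 3: 0.0000x − 6.0000y = -21.0000  (c_4=17.5000)
Cramer on rows 1–2 → x = 3.5000, y = 3.5000
check cable 4: ‖A_4−P‖² = 18.5000 ≈ L_4² = 18.5000 ✓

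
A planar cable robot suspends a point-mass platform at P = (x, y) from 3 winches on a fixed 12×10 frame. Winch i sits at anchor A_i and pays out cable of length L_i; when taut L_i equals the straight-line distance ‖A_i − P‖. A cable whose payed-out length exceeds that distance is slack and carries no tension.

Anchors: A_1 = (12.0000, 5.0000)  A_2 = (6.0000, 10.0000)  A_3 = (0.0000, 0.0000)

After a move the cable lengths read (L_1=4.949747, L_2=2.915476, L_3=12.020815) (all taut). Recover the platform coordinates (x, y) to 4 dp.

(8.5000, 8.5000)

expand ‖A_i−P‖²=L_i² and subtract eq 1 (k_i ≔ ‖A_i‖²−L_i²)
k_1 = 144.0000+25.0000−24.5000 = 144.5000
eq1−eq2 → [12.0000  -10.0000]·P = 17.0000
eq1−eq3 → [24.0000  10.0000]·P = 289.0000
2×2 solve → P = (8.5000, 8.5000)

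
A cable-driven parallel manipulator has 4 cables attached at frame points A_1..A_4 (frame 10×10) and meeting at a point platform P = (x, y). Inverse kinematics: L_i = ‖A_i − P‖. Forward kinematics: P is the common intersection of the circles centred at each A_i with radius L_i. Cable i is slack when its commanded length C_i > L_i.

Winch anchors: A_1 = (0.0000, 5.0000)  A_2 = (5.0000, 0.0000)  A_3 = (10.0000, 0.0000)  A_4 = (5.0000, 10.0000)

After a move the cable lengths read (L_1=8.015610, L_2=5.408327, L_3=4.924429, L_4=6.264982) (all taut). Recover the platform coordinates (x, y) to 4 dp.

expand ‖A_i−P‖²=L_i² and subtract eq 1 (k_i ≔ ‖A_i‖²−L_i²)
k_1 = 0.0000+25.0000−64.2500 = -39.2500
eq1−eq2 → [-10.0000  10.0000]·P = -35.0000
eq1−eq3 → [-20.0000  10.0000]·P = -115.0000
eq1−eq4 → [-10.0000  -10.0000]·P = -125.0000
2×2 solve → P = (8.0000, 4.5000)
check cable 4: ‖A_4−P‖² = 39.2500 ≈ L_4² = 39.2500 ✓

(8.0000, 4.5000)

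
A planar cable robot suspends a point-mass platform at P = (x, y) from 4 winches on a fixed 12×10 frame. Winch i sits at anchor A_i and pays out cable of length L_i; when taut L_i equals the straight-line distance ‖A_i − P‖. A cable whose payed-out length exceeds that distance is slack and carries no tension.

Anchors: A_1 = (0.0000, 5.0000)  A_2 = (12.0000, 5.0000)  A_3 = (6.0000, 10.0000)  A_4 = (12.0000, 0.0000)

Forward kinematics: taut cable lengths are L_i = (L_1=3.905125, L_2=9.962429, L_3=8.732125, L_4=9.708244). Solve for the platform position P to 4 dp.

circle eqns → linear via eq_j − eq_1; set q_j = A_j·A_j − L_j²
q_1 = 0.0000+25.0000−15.2500 = 9.7500
-24.0000·x + 0.0000·y = q_1−q_2 = -60.0000
-12.0000·x − 10.0000·y = q_1−q_3 = -50.0000
-24.0000·x + 10.0000·y = q_1−q_4 = -40.0000
solve first two rows → x=2.5000, y=2.0000
check cable 4: ‖A_4−P‖² = 94.2500 ≈ L_4² = 94.2500 ✓

(2.5000, 2.0000)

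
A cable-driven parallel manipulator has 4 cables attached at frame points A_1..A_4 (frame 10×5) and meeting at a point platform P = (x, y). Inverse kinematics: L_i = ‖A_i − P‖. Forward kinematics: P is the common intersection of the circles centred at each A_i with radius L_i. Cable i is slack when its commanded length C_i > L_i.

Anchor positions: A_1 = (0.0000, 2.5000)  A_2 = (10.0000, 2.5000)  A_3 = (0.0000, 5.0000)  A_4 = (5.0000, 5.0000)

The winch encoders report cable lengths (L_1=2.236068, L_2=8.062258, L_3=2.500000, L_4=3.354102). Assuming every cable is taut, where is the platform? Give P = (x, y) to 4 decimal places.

(2.0000, 3.5000)

each cable: (A_i−P)·(A_i−P) = L_i²; let q_i = ‖A_i‖²−L_i²
q_1 = 0.0000+6.2500−5.0000 = 1.2500
row 1: -20.0000x + 0.0000y = -40.0000  (q_2=41.2500)
row 2: 0.0000x − 5.0000y = -17.5000  (q_3=18.7500)
row 3: -10.0000x − 5.0000y = -37.5000  (q_4=38.7500)
Cramer on rows 1–2 → x = 2.0000, y = 3.5000
check cable 4: ‖A_4−P‖² = 11.2500 ≈ L_4² = 11.2500 ✓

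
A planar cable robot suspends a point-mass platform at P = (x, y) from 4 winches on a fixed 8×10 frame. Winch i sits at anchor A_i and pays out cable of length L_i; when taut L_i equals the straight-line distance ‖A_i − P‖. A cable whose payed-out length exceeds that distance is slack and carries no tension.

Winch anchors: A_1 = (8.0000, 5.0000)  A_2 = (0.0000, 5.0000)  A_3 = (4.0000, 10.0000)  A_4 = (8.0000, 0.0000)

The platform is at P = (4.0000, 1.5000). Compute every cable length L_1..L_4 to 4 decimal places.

(5.3151, 5.3151, 8.5000, 4.2720)

cable 1: Δx=4.0000, Δy=3.5000; L_1 = √(Δx²+Δy²) = 5.3151
cable 2: Δx=-4.0000, Δy=3.5000; L_2 = √(Δx²+Δy²) = 5.3151
cable 3: Δx=0.0000, Δy=8.5000; L_3 = √(Δx²+Δy²) = 8.5000
cable 4: Δx=4.0000, Δy=-1.5000; L_4 = √(Δx²+Δy²) = 4.2720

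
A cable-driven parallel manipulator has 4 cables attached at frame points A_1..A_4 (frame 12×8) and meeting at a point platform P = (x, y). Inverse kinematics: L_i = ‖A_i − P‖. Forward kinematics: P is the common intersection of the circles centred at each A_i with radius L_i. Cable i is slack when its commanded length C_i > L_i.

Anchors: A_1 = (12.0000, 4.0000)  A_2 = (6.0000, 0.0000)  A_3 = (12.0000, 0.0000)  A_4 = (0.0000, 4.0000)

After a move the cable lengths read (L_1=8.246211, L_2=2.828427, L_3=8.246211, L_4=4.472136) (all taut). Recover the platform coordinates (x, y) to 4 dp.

(4.0000, 2.0000)

circle eqns → linear via eq_j − eq_1; set c_j = A_j·A_j − L_j²
c_1 = 144.0000+16.0000−68.0000 = 92.0000
12.0000·x + 8.0000·y = c_1−c_2 = 64.0000
0.0000·x + 8.0000·y = c_1−c_3 = 16.0000
24.0000·x + 0.0000·y = c_1−c_4 = 96.0000
solve first two rows → x=4.0000, y=2.0000
check cable 4: ‖A_4−P‖² = 20.0000 ≈ L_4² = 20.0000 ✓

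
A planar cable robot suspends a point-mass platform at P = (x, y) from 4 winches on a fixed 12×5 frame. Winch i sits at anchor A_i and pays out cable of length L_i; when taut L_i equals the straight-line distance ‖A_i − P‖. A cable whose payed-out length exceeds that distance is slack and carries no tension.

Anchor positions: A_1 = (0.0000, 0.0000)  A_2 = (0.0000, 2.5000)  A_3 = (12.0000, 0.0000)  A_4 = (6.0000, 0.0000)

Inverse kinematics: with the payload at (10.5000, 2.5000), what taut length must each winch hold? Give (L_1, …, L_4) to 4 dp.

cable 1: Δx=-10.5000, Δy=-2.5000; L_1 = √(Δx²+Δy²) = 10.7935
cable 2: Δx=-10.5000, Δy=0.0000; L_2 = √(Δx²+Δy²) = 10.5000
cable 3: Δx=1.5000, Δy=-2.5000; L_3 = √(Δx²+Δy²) = 2.9155
cable 4: Δx=-4.5000, Δy=-2.5000; L_4 = √(Δx²+Δy²) = 5.1478

(10.7935, 10.5000, 2.9155, 5.1478)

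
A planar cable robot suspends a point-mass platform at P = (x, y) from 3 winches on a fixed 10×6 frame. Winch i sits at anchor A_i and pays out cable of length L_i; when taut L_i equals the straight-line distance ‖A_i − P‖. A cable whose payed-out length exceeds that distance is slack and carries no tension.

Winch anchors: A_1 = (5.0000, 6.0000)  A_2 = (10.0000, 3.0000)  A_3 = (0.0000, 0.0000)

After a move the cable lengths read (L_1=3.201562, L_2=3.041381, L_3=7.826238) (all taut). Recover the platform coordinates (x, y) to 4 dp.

circle eqns → linear via eq_j − eq_1; set k_j = A_j·A_j − L_j²
k_1 = 25.0000+36.0000−10.2500 = 50.7500
-10.0000·x + 6.0000·y = k_1−k_2 = -49.0000
10.0000·x + 12.0000·y = k_1−k_3 = 112.0000
solve first two rows → x=7.0000, y=3.5000

(7.0000, 3.5000)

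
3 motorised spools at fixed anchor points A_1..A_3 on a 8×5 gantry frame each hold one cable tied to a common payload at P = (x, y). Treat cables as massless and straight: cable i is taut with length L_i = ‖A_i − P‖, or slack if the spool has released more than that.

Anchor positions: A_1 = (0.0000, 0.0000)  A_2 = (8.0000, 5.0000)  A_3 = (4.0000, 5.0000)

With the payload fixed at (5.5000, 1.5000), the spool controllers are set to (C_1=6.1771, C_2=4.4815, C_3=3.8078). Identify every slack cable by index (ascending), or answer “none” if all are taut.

cable 1: L_1 = ‖A_1−P‖ = 5.7009;  C_1 = 6.1771 → slack
cable 2: L_2 = ‖A_2−P‖ = 4.3012;  C_2 = 4.4815 → slack
cable 3: L_3 = ‖A_3−P‖ = 3.8079;  C_3 = 3.8078 → taut

1, 2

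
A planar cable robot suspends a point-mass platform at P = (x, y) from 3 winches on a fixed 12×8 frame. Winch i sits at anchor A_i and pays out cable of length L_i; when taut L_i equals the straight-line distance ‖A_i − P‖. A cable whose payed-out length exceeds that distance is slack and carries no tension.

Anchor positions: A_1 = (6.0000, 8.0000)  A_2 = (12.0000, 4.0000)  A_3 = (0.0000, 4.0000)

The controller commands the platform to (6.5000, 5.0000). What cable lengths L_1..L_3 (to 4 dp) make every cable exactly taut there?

cable 1: Δx=-0.5000, Δy=3.0000; L_1 = √(Δx²+Δy²) = 3.0414
cable 2: Δx=5.5000, Δy=-1.0000; L_2 = √(Δx²+Δy²) = 5.5902
cable 3: Δx=-6.5000, Δy=-1.0000; L_3 = √(Δx²+Δy²) = 6.5765

(3.0414, 5.5902, 6.5765)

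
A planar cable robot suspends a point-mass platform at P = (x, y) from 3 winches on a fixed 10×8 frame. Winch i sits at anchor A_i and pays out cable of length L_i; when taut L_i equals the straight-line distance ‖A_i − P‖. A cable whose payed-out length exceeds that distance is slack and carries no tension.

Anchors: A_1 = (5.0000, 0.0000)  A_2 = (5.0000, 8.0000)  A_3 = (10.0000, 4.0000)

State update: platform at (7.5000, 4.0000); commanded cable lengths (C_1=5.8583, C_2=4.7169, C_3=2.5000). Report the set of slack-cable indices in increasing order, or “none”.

1

cable 1: L_1 = ‖A_1−P‖ = 4.7170;  C_1 = 5.8583 → slack
cable 2: L_2 = ‖A_2−P‖ = 4.7170;  C_2 = 4.7169 → taut
cable 3: L_3 = ‖A_3−P‖ = 2.5000;  C_3 = 2.5000 → taut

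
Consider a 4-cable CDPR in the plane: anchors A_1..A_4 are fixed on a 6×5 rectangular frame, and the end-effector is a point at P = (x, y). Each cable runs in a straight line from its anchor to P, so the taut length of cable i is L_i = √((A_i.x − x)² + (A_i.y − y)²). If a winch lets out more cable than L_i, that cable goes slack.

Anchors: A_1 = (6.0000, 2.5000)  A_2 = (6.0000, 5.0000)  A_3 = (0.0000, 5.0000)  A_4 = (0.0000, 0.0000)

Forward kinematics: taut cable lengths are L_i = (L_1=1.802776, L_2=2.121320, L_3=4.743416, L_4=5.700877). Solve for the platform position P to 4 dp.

(4.5000, 3.5000)

each cable: (A_i−P)·(A_i−P) = L_i²; let q_i = ‖A_i‖²−L_i²
q_1 = 36.0000+6.2500−3.2500 = 39.0000
row 1: 0.0000x − 5.0000y = -17.5000  (q_2=56.5000)
row 2: 12.0000x − 5.0000y = 36.5000  (q_3=2.5000)
row 3: 12.0000x + 5.0000y = 71.5000  (q_4=-32.5000)
Cramer on rows 1–2 → x = 4.5000, y = 3.5000
check cable 4: ‖A_4−P‖² = 32.5000 ≈ L_4² = 32.5000 ✓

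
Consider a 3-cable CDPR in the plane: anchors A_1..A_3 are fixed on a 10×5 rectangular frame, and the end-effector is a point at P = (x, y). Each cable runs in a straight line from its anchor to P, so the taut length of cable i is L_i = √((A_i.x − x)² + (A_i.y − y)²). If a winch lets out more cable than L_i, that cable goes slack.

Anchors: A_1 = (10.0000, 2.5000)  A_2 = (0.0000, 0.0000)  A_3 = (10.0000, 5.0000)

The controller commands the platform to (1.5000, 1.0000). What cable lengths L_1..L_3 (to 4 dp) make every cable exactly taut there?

L_1: Δ = A_1−P = (8.5000, 1.5000) → ‖Δ‖ = √74.5000 = 8.6313
L_2: Δ = A_2−P = (-1.5000, -1.0000) → ‖Δ‖ = √3.2500 = 1.8028
L_3: Δ = A_3−P = (8.5000, 4.0000) → ‖Δ‖ = √88.2500 = 9.3941

(8.6313, 1.8028, 9.3941)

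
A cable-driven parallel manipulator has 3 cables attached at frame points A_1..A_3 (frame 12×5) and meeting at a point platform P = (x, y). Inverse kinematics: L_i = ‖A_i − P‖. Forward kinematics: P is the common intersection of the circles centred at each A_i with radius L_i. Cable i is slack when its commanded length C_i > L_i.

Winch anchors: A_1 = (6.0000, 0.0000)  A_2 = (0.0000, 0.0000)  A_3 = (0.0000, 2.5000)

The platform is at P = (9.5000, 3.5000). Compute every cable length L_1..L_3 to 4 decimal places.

cable 1: Δx=-3.5000, Δy=-3.5000; L_1 = √(Δx²+Δy²) = 4.9497
cable 2: Δx=-9.5000, Δy=-3.5000; L_2 = √(Δx²+Δy²) = 10.1242
cable 3: Δx=-9.5000, Δy=-1.0000; L_3 = √(Δx²+Δy²) = 9.5525

(4.9497, 10.1242, 9.5525)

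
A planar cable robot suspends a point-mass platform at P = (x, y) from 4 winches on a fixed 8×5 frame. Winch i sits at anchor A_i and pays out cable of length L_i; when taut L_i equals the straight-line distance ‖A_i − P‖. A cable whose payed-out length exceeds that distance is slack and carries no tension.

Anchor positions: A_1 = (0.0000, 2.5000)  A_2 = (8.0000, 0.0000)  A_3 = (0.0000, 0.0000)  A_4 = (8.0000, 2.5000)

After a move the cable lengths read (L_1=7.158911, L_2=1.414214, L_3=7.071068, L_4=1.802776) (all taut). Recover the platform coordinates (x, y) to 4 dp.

(7.0000, 1.0000)

each cable: (A_i−P)·(A_i−P) = L_i²; let c_i = ‖A_i‖²−L_i²
c_1 = 0.0000+6.2500−51.2500 = -45.0000
row 1: -16.0000x + 5.0000y = -107.0000  (c_2=62.0000)
row 2: 0.0000x + 5.0000y = 5.0000  (c_3=-50.0000)
row 3: -16.0000x + 0.0000y = -112.0000  (c_4=67.0000)
Cramer on rows 1–2 → x = 7.0000, y = 1.0000
check cable 4: ‖A_4−P‖² = 3.2500 ≈ L_4² = 3.2500 ✓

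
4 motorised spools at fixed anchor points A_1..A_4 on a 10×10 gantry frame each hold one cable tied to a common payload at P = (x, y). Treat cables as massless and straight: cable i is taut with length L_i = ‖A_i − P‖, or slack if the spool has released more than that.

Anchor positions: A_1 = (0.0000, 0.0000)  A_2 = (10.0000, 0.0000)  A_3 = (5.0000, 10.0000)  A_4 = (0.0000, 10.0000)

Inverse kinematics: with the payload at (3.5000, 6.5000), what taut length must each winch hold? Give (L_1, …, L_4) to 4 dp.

(7.3824, 9.1924, 3.8079, 4.9497)

L_1 = √((0.0000−3.5000)² + (0.0000−6.5000)²) = 7.3824
L_2 = √((10.0000−3.5000)² + (0.0000−6.5000)²) = 9.1924
L_3 = √((5.0000−3.5000)² + (10.0000−6.5000)²) = 3.8079
L_4 = √((0.0000−3.5000)² + (10.0000−6.5000)²) = 4.9497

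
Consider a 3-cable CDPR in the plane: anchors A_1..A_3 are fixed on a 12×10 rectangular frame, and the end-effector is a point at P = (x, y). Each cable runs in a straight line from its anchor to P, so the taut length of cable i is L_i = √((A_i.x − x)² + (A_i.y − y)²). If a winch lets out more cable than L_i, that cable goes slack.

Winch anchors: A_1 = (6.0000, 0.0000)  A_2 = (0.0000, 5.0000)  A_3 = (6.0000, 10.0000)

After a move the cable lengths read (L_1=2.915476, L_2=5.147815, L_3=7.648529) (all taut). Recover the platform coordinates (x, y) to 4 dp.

circle eqns → linear via eq_j − eq_1; set k_j = A_j·A_j − L_j²
k_1 = 36.0000+0.0000−8.5000 = 27.5000
12.0000·x − 10.0000·y = k_1−k_2 = 29.0000
0.0000·x − 20.0000·y = k_1−k_3 = -50.0000
solve first two rows → x=4.5000, y=2.5000

(4.5000, 2.5000)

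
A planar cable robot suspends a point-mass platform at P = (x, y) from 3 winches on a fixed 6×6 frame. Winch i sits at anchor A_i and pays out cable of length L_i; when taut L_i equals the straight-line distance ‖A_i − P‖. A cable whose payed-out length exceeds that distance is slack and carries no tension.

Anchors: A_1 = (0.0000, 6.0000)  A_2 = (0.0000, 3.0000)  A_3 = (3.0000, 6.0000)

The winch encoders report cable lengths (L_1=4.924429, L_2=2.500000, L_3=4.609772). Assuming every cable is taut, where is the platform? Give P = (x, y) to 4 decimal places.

expand ‖A_i−P‖²=L_i² and subtract eq 1 (k_i ≔ ‖A_i‖²−L_i²)
k_1 = 0.0000+36.0000−24.2500 = 11.7500
eq1−eq2 → [0.0000  6.0000]·P = 9.0000
eq1−eq3 → [-6.0000  0.0000]·P = -12.0000
2×2 solve → P = (2.0000, 1.5000)

(2.0000, 1.5000)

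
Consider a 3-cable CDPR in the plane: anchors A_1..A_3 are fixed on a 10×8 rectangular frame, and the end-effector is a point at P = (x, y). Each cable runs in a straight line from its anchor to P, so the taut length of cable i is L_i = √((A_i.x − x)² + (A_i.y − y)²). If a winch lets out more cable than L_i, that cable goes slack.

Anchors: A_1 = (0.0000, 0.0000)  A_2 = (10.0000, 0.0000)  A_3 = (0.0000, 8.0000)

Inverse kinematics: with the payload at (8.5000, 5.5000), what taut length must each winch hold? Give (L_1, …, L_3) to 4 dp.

(10.1242, 5.7009, 8.8600)

L_1: Δ = A_1−P = (-8.5000, -5.5000) → ‖Δ‖ = √102.5000 = 10.1242
L_2: Δ = A_2−P = (1.5000, -5.5000) → ‖Δ‖ = √32.5000 = 5.7009
L_3: Δ = A_3−P = (-8.5000, 2.5000) → ‖Δ‖ = √78.5000 = 8.8600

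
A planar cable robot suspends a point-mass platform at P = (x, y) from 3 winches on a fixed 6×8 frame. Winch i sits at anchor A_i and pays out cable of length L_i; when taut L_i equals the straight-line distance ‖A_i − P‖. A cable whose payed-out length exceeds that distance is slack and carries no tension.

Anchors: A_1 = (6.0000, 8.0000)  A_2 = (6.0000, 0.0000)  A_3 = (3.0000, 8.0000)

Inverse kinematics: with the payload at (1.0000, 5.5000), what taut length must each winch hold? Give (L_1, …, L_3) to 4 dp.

(5.5902, 7.4330, 3.2016)

L_1: Δ = A_1−P = (5.0000, 2.5000) → ‖Δ‖ = √31.2500 = 5.5902
L_2: Δ = A_2−P = (5.0000, -5.5000) → ‖Δ‖ = √55.2500 = 7.4330
L_3: Δ = A_3−P = (2.0000, 2.5000) → ‖Δ‖ = √10.2500 = 3.2016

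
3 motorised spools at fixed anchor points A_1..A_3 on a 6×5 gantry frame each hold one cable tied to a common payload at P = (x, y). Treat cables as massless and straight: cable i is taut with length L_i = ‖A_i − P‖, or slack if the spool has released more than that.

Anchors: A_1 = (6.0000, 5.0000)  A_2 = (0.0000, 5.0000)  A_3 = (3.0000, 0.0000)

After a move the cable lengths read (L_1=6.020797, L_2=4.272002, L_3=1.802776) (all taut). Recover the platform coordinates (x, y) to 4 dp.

(1.5000, 1.0000)

expand ‖A_i−P‖²=L_i² and subtract eq 1 (q_i ≔ ‖A_i‖²−L_i²)
q_1 = 36.0000+25.0000−36.2500 = 24.7500
eq1−eq2 → [12.0000  0.0000]·P = 18.0000
eq1−eq3 → [6.0000  10.0000]·P = 19.0000
2×2 solve → P = (1.5000, 1.0000)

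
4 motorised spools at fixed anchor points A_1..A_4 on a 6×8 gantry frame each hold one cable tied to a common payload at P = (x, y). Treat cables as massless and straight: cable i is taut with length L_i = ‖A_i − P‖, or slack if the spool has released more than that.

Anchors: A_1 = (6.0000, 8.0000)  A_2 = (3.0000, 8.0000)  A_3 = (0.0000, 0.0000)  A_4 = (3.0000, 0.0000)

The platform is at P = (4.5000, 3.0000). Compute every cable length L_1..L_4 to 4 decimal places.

(5.2202, 5.2202, 5.4083, 3.3541)

L_1 = √((6.0000−4.5000)² + (8.0000−3.0000)²) = 5.2202
L_2 = √((3.0000−4.5000)² + (8.0000−3.0000)²) = 5.2202
L_3 = √((0.0000−4.5000)² + (0.0000−3.0000)²) = 5.4083
L_4 = √((3.0000−4.5000)² + (0.0000−3.0000)²) = 3.3541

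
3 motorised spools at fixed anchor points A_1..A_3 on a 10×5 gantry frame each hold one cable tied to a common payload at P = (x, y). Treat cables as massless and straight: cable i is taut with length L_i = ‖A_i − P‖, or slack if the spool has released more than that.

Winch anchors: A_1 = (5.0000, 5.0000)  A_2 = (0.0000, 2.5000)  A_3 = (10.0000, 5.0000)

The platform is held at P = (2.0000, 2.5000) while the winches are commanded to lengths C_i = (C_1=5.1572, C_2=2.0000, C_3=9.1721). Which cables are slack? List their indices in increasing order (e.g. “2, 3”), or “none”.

cable 1: L_1 = ‖A_1−P‖ = 3.9051;  C_1 = 5.1572 → slack
cable 2: L_2 = ‖A_2−P‖ = 2.0000;  C_2 = 2.0000 → taut
cable 3: L_3 = ‖A_3−P‖ = 8.3815;  C_3 = 9.1721 → slack

1, 3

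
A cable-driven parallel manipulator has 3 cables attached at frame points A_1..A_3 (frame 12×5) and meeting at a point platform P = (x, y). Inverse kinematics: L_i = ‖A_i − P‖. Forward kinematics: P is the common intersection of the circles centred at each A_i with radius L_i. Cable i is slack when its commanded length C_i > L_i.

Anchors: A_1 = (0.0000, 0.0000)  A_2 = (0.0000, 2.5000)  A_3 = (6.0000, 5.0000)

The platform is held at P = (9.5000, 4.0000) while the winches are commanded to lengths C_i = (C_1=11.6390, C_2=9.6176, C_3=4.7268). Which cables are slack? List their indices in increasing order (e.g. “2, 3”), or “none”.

1, 3

cable 1: L_1 = ‖A_1−P‖ = 10.3078;  C_1 = 11.6390 → slack
cable 2: L_2 = ‖A_2−P‖ = 9.6177;  C_2 = 9.6176 → taut
cable 3: L_3 = ‖A_3−P‖ = 3.6401;  C_3 = 4.7268 → slack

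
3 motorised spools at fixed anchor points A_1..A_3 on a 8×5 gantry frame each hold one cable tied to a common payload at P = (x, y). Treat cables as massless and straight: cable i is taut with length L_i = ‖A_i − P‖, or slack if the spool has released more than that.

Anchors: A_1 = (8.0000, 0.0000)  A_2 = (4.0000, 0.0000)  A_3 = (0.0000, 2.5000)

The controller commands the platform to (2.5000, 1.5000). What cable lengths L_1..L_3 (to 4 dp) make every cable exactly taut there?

cable 1: Δx=5.5000, Δy=-1.5000; L_1 = √(Δx²+Δy²) = 5.7009
cable 2: Δx=1.5000, Δy=-1.5000; L_2 = √(Δx²+Δy²) = 2.1213
cable 3: Δx=-2.5000, Δy=1.0000; L_3 = √(Δx²+Δy²) = 2.6926

(5.7009, 2.1213, 2.6926)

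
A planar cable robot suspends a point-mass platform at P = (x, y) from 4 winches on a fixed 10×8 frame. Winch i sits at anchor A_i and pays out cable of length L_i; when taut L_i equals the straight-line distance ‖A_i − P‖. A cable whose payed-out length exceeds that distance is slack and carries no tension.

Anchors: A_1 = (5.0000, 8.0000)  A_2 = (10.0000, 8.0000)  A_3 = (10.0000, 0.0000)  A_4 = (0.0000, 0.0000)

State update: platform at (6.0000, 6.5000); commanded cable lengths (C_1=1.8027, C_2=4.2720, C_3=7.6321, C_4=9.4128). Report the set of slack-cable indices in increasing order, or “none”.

4

cable 1: L_1 = ‖A_1−P‖ = 1.8028;  C_1 = 1.8027 → taut
cable 2: L_2 = ‖A_2−P‖ = 4.2720;  C_2 = 4.2720 → taut
cable 3: L_3 = ‖A_3−P‖ = 7.6322;  C_3 = 7.6321 → taut
cable 4: L_4 = ‖A_4−P‖ = 8.8459;  C_4 = 9.4128 → slack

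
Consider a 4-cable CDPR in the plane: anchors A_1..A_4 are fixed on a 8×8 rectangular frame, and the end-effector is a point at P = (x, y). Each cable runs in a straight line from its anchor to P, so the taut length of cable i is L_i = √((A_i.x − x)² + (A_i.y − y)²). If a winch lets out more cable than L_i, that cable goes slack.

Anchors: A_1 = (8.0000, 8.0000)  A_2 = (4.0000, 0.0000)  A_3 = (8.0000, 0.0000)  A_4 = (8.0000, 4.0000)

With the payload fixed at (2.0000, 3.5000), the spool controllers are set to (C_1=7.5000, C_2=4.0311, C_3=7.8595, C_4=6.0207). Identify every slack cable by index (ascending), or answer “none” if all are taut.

i=1: geometric 7.5000 vs commanded 7.5000 ⇒ taut
i=2: geometric 4.0311 vs commanded 4.0311 ⇒ taut
i=3: geometric 6.9462 vs commanded 7.8595 ⇒ slack
i=4: geometric 6.0208 vs commanded 6.0207 ⇒ taut

3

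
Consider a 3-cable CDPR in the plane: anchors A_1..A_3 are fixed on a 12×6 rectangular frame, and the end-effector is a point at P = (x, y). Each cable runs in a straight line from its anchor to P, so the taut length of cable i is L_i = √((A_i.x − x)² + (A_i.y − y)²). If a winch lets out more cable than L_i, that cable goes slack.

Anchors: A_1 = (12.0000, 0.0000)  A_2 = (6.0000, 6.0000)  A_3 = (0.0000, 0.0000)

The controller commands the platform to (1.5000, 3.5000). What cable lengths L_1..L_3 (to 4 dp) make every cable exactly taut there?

(11.0680, 5.1478, 3.8079)

L_1 = √((12.0000−1.5000)² + (0.0000−3.5000)²) = 11.0680
L_2 = √((6.0000−1.5000)² + (6.0000−3.5000)²) = 5.1478
L_3 = √((0.0000−1.5000)² + (0.0000−3.5000)²) = 3.8079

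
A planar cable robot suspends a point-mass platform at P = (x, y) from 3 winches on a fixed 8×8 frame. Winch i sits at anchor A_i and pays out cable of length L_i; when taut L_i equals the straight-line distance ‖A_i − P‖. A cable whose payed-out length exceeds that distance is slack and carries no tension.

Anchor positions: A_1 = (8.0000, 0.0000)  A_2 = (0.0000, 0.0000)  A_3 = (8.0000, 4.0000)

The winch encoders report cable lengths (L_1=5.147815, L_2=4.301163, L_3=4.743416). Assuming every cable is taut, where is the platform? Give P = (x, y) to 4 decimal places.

expand ‖A_i−P‖²=L_i² and subtract eq 1 (k_i ≔ ‖A_i‖²−L_i²)
k_1 = 64.0000+0.0000−26.5000 = 37.5000
eq1−eq2 → [16.0000  0.0000]·P = 56.0000
eq1−eq3 → [0.0000  -8.0000]·P = -20.0000
2×2 solve → P = (3.5000, 2.5000)

(3.5000, 2.5000)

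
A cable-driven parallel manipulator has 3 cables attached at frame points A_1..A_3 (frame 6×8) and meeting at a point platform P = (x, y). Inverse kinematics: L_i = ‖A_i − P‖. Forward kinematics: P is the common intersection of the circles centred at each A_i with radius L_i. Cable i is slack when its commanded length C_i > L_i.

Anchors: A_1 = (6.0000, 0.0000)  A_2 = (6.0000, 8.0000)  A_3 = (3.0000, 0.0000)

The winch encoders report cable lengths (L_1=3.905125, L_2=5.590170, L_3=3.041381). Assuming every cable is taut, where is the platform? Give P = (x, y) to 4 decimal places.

expand ‖A_i−P‖²=L_i² and subtract eq 1 (q_i ≔ ‖A_i‖²−L_i²)
q_1 = 36.0000+0.0000−15.2500 = 20.7500
eq1−eq2 → [0.0000  -16.0000]·P = -48.0000
eq1−eq3 → [6.0000  0.0000]·P = 21.0000
2×2 solve → P = (3.5000, 3.0000)

(3.5000, 3.0000)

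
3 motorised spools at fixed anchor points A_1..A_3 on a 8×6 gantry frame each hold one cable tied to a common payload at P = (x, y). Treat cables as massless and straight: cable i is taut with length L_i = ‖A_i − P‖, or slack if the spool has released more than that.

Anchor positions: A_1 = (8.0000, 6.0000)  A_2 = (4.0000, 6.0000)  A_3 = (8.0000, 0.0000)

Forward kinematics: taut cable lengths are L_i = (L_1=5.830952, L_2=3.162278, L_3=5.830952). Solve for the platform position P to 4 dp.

expand ‖A_i−P‖²=L_i² and subtract eq 1 (c_i ≔ ‖A_i‖²−L_i²)
c_1 = 64.0000+36.0000−34.0000 = 66.0000
eq1−eq2 → [8.0000  0.0000]·P = 24.0000
eq1−eq3 → [0.0000  12.0000]·P = 36.0000
2×2 solve → P = (3.0000, 3.0000)

(3.0000, 3.0000)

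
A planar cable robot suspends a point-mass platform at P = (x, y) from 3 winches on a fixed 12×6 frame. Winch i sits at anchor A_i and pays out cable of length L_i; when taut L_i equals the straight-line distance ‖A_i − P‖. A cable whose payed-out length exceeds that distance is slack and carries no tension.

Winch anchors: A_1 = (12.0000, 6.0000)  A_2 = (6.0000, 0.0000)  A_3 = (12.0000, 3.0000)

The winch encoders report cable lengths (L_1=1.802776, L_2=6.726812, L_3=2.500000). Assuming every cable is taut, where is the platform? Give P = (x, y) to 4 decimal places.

(10.5000, 5.0000)

expand ‖A_i−P‖²=L_i² and subtract eq 1 (q_i ≔ ‖A_i‖²−L_i²)
q_1 = 144.0000+36.0000−3.2500 = 176.7500
eq1−eq2 → [12.0000  12.0000]·P = 186.0000
eq1−eq3 → [0.0000  6.0000]·P = 30.0000
2×2 solve → P = (10.5000, 5.0000)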